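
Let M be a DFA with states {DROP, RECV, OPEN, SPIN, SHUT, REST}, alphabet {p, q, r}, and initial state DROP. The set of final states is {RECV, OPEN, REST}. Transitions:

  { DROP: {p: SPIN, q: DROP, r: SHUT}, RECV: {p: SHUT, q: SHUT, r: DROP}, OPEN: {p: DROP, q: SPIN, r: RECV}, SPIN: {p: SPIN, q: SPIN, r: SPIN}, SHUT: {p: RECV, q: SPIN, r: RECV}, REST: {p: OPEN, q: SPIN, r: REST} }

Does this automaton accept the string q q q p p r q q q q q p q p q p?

No

start at DROP
read 'q': DROP → DROP
read 'q': DROP → DROP
read 'q': DROP → DROP
read 'p': DROP → SPIN
read 'p': SPIN → SPIN
read 'r': SPIN → SPIN
read 'q': SPIN → SPIN
read 'q': SPIN → SPIN
read 'q': SPIN → SPIN
read 'q': SPIN → SPIN
read 'q': SPIN → SPIN
read 'p': SPIN → SPIN
read 'q': SPIN → SPIN
read 'p': SPIN → SPIN
read 'q': SPIN → SPIN
read 'p': SPIN → SPIN
End state SPIN is not accepting.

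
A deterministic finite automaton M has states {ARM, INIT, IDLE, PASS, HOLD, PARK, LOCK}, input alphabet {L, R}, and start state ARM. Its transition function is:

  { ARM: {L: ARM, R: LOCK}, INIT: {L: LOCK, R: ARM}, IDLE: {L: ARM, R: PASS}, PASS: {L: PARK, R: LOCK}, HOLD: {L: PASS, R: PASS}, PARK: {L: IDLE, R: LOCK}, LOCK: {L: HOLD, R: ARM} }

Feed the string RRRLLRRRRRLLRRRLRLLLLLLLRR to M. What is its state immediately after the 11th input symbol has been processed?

ARM → LOCK → ARM → LOCK → HOLD → PASS → LOCK → ARM → LOCK → ARM → LOCK → HOLD
After 11 symbols: HOLD.

HOLD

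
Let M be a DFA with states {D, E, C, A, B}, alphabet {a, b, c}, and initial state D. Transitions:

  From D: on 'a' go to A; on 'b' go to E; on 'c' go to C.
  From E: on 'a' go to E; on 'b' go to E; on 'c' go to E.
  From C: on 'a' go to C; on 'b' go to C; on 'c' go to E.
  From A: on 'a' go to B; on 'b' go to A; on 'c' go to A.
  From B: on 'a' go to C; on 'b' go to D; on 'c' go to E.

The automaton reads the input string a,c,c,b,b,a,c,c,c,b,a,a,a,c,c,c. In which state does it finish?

E

start at D
read 'a': D → A
read 'c': A → A
read 'c': A → A
read 'b': A → A
read 'b': A → A
read 'a': A → B
read 'c': B → E
read 'c': E → E
read 'c': E → E
read 'b': E → E
read 'a': E → E
read 'a': E → E
read 'a': E → E
read 'c': E → E
read 'c': E → E
read 'c': E → E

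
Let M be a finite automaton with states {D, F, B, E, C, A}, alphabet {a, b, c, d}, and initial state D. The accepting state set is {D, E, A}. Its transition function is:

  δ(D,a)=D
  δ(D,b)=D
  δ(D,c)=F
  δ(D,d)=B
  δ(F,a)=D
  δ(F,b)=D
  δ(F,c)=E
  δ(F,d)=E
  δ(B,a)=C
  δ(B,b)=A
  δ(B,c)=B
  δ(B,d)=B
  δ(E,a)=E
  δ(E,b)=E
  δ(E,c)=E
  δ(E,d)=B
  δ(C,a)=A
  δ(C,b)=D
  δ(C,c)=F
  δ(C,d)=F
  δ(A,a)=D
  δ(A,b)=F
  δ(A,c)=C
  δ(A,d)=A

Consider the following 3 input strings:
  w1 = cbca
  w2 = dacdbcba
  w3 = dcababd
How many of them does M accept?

2

w1:
  start at D
  read 'c': D → F
  read 'b': F → D
  read 'c': D → F
  read 'a': F → D
  end D, accepted
w2:
  start at D
  read 'd': D → B
  read 'a': B → C
  read 'c': C → F
  read 'd': F → E
  read 'b': E → E
  read 'c': E → E
  read 'b': E → E
  read 'a': E → E
  end E, accepted
w3:
  start at D
  read 'd': D → B
  read 'c': B → B
  read 'a': B → C
  read 'b': C → D
  read 'a': D → D
  read 'b': D → D
  read 'd': D → B
  end B, rejected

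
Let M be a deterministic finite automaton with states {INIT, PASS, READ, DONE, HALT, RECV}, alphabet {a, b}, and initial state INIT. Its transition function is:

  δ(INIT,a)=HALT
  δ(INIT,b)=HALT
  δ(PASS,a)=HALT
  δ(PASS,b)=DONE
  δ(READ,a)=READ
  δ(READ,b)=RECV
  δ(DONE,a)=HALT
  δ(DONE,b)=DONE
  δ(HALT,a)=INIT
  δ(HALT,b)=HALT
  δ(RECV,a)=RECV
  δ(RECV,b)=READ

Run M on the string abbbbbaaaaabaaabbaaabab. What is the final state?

HALT

start at INIT
read 'a': INIT → HALT
read 'b': HALT → HALT
read 'b': HALT → HALT
read 'b': HALT → HALT
read 'b': HALT → HALT
read 'b': HALT → HALT
read 'a': HALT → INIT
read 'a': INIT → HALT
read 'a': HALT → INIT
read 'a': INIT → HALT
read 'a': HALT → INIT
read 'b': INIT → HALT
read 'a': HALT → INIT
read 'a': INIT → HALT
read 'a': HALT → INIT
read 'b': INIT → HALT
read 'b': HALT → HALT
read 'a': HALT → INIT
read 'a': INIT → HALT
read 'a': HALT → INIT
read 'b': INIT → HALT
read 'a': HALT → INIT
read 'b': INIT → HALT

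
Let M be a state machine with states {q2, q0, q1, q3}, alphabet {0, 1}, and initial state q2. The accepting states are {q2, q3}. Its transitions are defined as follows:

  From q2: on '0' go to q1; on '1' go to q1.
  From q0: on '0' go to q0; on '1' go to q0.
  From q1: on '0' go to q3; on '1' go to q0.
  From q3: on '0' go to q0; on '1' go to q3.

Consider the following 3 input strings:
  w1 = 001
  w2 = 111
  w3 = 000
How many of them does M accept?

w1: q2 → q1 → q3 → q3  → end q3, accepted
w2: q2 → q1 → q0 → q0  → end q0, rejected
w3: q2 → q1 → q3 → q0  → end q0, rejected

1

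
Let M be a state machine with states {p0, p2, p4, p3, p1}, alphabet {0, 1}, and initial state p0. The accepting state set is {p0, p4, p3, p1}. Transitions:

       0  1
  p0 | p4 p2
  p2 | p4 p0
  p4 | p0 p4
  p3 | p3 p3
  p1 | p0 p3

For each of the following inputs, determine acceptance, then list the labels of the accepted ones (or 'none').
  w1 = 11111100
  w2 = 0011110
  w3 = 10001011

w1: Trace: p0 -1-> p2 -1-> p0 -1-> p2 -1-> p0 -1-> p2 -1-> p0 -0-> p4 -0-> p0  → end p0, accepted
w2: Trace: p0 -0-> p4 -0-> p0 -1-> p2 -1-> p0 -1-> p2 -1-> p0 -0-> p4  → end p4, accepted
w3: Trace: p0 -1-> p2 -0-> p4 -0-> p0 -0-> p4 -1-> p4 -0-> p0 -1-> p2 -1-> p0  → end p0, accepted

w1, w2, w3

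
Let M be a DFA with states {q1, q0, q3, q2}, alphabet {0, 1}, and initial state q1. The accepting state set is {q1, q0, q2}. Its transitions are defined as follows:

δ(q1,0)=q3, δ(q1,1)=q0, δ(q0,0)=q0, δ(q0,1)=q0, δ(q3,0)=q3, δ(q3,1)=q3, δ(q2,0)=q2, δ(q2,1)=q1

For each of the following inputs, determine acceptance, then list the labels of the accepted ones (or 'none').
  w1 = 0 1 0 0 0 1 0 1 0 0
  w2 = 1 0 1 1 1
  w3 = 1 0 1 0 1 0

w2, w3

w1: q1 → q3 → q3 → q3 → q3 → q3 → q3 → q3 → q3 → q3 → q3  → end q3, rejected
w2: q1 → q0 → q0 → q0 → q0 → q0  → end q0, accepted
w3: q1 → q0 → q0 → q0 → q0 → q0 → q0  → end q0, accepted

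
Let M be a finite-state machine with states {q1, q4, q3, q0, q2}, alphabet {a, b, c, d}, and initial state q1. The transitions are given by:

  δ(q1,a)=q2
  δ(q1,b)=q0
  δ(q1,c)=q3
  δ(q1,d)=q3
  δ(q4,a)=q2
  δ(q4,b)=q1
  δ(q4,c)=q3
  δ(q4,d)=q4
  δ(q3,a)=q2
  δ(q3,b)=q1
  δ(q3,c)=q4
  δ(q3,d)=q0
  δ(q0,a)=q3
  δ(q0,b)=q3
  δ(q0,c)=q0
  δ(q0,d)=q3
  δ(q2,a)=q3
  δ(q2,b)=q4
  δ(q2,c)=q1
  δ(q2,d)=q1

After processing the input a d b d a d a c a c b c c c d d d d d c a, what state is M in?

start at q1
read 'a': q1 → q2
read 'd': q2 → q1
read 'b': q1 → q0
read 'd': q0 → q3
read 'a': q3 → q2
read 'd': q2 → q1
read 'a': q1 → q2
read 'c': q2 → q1
read 'a': q1 → q2
read 'c': q2 → q1
read 'b': q1 → q0
read 'c': q0 → q0
read 'c': q0 → q0
read 'c': q0 → q0
read 'd': q0 → q3
read 'd': q3 → q0
read 'd': q0 → q3
read 'd': q3 → q0
read 'd': q0 → q3
read 'c': q3 → q4
read 'a': q4 → q2

q2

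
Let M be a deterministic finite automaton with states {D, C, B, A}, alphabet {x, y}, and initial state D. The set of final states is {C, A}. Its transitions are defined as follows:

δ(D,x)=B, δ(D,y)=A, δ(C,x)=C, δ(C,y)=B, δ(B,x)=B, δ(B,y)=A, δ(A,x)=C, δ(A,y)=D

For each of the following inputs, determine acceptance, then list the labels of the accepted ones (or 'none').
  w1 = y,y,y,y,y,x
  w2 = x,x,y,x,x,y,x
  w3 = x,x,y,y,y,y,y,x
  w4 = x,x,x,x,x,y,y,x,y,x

w1, w3, w4

w1: D → A → D → A → D → A → C  → end C, accepted
w2: D → B → B → A → C → C → B → B  → end B, rejected
w3: D → B → B → A → D → A → D → A → C  → end C, accepted
w4: D → B → B → B → B → B → A → D → B → A → C  → end C, accepted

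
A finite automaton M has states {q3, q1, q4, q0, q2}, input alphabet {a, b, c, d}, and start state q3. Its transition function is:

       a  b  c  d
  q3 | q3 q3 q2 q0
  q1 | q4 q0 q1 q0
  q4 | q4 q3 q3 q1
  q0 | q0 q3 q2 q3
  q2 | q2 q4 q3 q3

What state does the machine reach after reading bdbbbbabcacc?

q2

start at q3
read 'b': q3 → q3
read 'd': q3 → q0
read 'b': q0 → q3
read 'b': q3 → q3
read 'b': q3 → q3
read 'b': q3 → q3
read 'a': q3 → q3
read 'b': q3 → q3
read 'c': q3 → q2
read 'a': q2 → q2
read 'c': q2 → q3
read 'c': q3 → q2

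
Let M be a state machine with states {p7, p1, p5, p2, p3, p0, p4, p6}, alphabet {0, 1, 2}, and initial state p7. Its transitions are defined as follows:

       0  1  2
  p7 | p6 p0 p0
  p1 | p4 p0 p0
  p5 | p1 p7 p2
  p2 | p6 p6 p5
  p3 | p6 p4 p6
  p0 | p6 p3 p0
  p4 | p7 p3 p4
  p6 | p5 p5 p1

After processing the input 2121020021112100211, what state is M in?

p5

Trace: p7 -2-> p0 -1-> p3 -2-> p6 -1-> p5 -0-> p1 -2-> p0 -0-> p6 -0-> p5 -2-> p2 -1-> p6 -1-> p5 -1-> p7 -2-> p0 -1-> p3 -0-> p6 -0-> p5 -2-> p2 -1-> p6 -1-> p5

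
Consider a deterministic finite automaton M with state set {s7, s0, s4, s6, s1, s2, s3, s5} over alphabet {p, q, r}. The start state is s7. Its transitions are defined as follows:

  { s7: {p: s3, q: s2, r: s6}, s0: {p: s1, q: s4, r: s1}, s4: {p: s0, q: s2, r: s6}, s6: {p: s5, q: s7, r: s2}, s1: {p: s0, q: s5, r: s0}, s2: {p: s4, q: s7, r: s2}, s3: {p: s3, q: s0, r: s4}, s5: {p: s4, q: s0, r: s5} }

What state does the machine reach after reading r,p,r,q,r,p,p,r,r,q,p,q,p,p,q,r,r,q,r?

Trace: s7 -r-> s6 -p-> s5 -r-> s5 -q-> s0 -r-> s1 -p-> s0 -p-> s1 -r-> s0 -r-> s1 -q-> s5 -p-> s4 -q-> s2 -p-> s4 -p-> s0 -q-> s4 -r-> s6 -r-> s2 -q-> s7 -r-> s6

s6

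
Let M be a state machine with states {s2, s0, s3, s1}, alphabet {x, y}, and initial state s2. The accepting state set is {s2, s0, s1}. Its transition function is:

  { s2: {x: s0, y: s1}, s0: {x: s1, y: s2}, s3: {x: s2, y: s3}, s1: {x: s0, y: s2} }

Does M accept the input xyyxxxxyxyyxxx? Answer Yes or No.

Yes

start at s2
read 'x': s2 → s0
read 'y': s0 → s2
read 'y': s2 → s1
read 'x': s1 → s0
read 'x': s0 → s1
read 'x': s1 → s0
read 'x': s0 → s1
read 'y': s1 → s2
read 'x': s2 → s0
read 'y': s0 → s2
read 'y': s2 → s1
read 'x': s1 → s0
read 'x': s0 → s1
read 'x': s1 → s0
End state s0 is accepting.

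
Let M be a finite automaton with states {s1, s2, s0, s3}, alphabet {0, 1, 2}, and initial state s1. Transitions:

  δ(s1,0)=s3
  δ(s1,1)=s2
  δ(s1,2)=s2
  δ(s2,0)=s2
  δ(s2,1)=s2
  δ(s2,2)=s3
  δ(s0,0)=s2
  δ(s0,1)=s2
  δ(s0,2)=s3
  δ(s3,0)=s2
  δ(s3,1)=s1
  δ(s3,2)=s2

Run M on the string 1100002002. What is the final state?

Trace: s1 -1-> s2 -1-> s2 -0-> s2 -0-> s2 -0-> s2 -0-> s2 -2-> s3 -0-> s2 -0-> s2 -2-> s3

s3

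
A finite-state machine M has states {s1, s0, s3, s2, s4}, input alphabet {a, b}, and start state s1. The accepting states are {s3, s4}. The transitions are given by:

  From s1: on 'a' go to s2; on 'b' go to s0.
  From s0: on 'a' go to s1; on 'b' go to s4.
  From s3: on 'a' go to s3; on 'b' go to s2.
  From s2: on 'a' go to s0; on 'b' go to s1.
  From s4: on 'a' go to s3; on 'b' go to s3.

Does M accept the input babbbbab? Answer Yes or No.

start at s1
read 'b': s1 → s0
read 'a': s0 → s1
read 'b': s1 → s0
read 'b': s0 → s4
read 'b': s4 → s3
read 'b': s3 → s2
read 'a': s2 → s0
read 'b': s0 → s4
End state s4 is accepting.

Yes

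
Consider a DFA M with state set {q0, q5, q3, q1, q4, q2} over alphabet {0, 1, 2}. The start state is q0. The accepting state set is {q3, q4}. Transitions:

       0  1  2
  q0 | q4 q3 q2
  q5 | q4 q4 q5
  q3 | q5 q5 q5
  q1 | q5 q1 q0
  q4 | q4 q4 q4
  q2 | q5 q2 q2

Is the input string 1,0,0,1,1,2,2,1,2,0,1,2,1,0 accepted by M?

Yes

q0 → q3 → q5 → q4 → q4 → q4 → q4 → q4 → q4 → q4 → q4 → q4 → q4 → q4 → q4
End state q4 is accepting.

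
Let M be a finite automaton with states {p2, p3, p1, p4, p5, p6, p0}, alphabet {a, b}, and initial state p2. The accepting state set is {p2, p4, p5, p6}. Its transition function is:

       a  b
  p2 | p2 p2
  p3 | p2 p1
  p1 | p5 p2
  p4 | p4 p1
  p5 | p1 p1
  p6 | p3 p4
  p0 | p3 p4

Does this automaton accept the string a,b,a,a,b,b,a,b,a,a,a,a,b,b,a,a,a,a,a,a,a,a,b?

Yes

Trace: p2 -a-> p2 -b-> p2 -a-> p2 -a-> p2 -b-> p2 -b-> p2 -a-> p2 -b-> p2 -a-> p2 -a-> p2 -a-> p2 -a-> p2 -b-> p2 -b-> p2 -a-> p2 -a-> p2 -a-> p2 -a-> p2 -a-> p2 -a-> p2 -a-> p2 -a-> p2 -b-> p2
End state p2 is accepting.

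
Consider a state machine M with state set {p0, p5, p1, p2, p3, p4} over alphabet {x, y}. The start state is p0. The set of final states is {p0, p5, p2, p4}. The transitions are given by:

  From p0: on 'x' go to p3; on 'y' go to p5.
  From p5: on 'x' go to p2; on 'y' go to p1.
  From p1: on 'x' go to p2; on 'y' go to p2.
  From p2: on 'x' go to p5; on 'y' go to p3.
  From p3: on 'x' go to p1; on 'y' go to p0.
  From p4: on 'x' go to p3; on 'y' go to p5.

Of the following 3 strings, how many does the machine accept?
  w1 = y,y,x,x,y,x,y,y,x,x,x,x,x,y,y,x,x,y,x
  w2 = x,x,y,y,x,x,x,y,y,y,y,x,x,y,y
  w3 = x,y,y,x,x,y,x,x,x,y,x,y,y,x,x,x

w1: Trace: p0 -y-> p5 -y-> p1 -x-> p2 -x-> p5 -y-> p1 -x-> p2 -y-> p3 -y-> p0 -x-> p3 -x-> p1 -x-> p2 -x-> p5 -x-> p2 -y-> p3 -y-> p0 -x-> p3 -x-> p1 -y-> p2 -x-> p5  → end p5, accepted
w2: Trace: p0 -x-> p3 -x-> p1 -y-> p2 -y-> p3 -x-> p1 -x-> p2 -x-> p5 -y-> p1 -y-> p2 -y-> p3 -y-> p0 -x-> p3 -x-> p1 -y-> p2 -y-> p3  → end p3, rejected
w3: Trace: p0 -x-> p3 -y-> p0 -y-> p5 -x-> p2 -x-> p5 -y-> p1 -x-> p2 -x-> p5 -x-> p2 -y-> p3 -x-> p1 -y-> p2 -y-> p3 -x-> p1 -x-> p2 -x-> p5  → end p5, accepted

2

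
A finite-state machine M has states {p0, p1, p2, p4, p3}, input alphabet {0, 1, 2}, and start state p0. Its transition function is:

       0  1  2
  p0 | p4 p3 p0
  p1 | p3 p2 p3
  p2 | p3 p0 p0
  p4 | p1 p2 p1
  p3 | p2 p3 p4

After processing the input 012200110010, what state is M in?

Trace: p0 -0-> p4 -1-> p2 -2-> p0 -2-> p0 -0-> p4 -0-> p1 -1-> p2 -1-> p0 -0-> p4 -0-> p1 -1-> p2 -0-> p3

p3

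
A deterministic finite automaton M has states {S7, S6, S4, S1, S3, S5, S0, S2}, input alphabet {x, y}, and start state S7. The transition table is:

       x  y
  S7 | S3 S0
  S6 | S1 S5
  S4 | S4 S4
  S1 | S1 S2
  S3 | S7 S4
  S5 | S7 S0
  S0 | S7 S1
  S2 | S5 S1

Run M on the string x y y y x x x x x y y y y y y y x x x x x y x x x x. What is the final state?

start at S7
read 'x': S7 → S3
read 'y': S3 → S4
read 'y': S4 → S4
read 'y': S4 → S4
read 'x': S4 → S4
read 'x': S4 → S4
read 'x': S4 → S4
read 'x': S4 → S4
read 'x': S4 → S4
read 'y': S4 → S4
read 'y': S4 → S4
read 'y': S4 → S4
read 'y': S4 → S4
read 'y': S4 → S4
read 'y': S4 → S4
read 'y': S4 → S4
read 'x': S4 → S4
read 'x': S4 → S4
read 'x': S4 → S4
read 'x': S4 → S4
read 'x': S4 → S4
read 'y': S4 → S4
read 'x': S4 → S4
read 'x': S4 → S4
read 'x': S4 → S4
read 'x': S4 → S4

S4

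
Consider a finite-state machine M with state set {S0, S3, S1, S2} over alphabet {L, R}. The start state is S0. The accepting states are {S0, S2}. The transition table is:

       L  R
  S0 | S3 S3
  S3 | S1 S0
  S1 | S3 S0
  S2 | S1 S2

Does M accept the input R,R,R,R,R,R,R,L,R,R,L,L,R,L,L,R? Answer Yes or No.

Yes

start at S0
read 'R': S0 → S3
read 'R': S3 → S0
read 'R': S0 → S3
read 'R': S3 → S0
read 'R': S0 → S3
read 'R': S3 → S0
read 'R': S0 → S3
read 'L': S3 → S1
read 'R': S1 → S0
read 'R': S0 → S3
read 'L': S3 → S1
read 'L': S1 → S3
read 'R': S3 → S0
read 'L': S0 → S3
read 'L': S3 → S1
read 'R': S1 → S0
End state S0 is accepting.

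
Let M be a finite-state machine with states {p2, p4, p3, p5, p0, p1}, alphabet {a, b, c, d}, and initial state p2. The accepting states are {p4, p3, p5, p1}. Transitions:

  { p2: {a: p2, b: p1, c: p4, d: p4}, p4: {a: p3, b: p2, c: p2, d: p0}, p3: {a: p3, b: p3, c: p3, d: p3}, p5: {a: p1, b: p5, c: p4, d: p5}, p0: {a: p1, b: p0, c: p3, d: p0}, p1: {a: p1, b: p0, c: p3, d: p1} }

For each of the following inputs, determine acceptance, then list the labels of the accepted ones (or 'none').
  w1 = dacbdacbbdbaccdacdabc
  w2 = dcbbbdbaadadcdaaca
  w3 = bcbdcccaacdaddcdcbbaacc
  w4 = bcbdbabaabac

w1, w2, w3, w4

w1: Trace: p2 -d-> p4 -a-> p3 -c-> p3 -b-> p3 -d-> p3 -a-> p3 -c-> p3 -b-> p3 -b-> p3 -d-> p3 -b-> p3 -a-> p3 -c-> p3 -c-> p3 -d-> p3 -a-> p3 -c-> p3 -d-> p3 -a-> p3 -b-> p3 -c-> p3  → end p3, accepted
w2: Trace: p2 -d-> p4 -c-> p2 -b-> p1 -b-> p0 -b-> p0 -d-> p0 -b-> p0 -a-> p1 -a-> p1 -d-> p1 -a-> p1 -d-> p1 -c-> p3 -d-> p3 -a-> p3 -a-> p3 -c-> p3 -a-> p3  → end p3, accepted
w3: Trace: p2 -b-> p1 -c-> p3 -b-> p3 -d-> p3 -c-> p3 -c-> p3 -c-> p3 -a-> p3 -a-> p3 -c-> p3 -d-> p3 -a-> p3 -d-> p3 -d-> p3 -c-> p3 -d-> p3 -c-> p3 -b-> p3 -b-> p3 -a-> p3 -a-> p3 -c-> p3 -c-> p3  → end p3, accepted
w4: Trace: p2 -b-> p1 -c-> p3 -b-> p3 -d-> p3 -b-> p3 -a-> p3 -b-> p3 -a-> p3 -a-> p3 -b-> p3 -a-> p3 -c-> p3  → end p3, accepted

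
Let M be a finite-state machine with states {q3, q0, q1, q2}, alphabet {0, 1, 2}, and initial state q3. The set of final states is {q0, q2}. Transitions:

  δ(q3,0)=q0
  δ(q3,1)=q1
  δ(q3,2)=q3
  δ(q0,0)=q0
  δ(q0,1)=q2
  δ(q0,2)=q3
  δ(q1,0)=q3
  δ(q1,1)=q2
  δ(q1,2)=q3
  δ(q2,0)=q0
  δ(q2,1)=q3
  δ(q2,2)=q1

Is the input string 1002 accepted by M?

No

Trace: q3 -1-> q1 -0-> q3 -0-> q0 -2-> q3
End state q3 is not accepting.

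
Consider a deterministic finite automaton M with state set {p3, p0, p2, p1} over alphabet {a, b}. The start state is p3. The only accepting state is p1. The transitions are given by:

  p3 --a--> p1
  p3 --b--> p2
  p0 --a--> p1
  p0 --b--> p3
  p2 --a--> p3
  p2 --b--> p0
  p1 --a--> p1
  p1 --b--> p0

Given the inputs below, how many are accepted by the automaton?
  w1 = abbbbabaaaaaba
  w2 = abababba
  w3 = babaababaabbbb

w1: p3 → p1 → p0 → p3 → p2 → p0 → p1 → p0 → p1 → p1 → p1 → p1 → p1 → p0 → p1  → end p1, accepted
w2: p3 → p1 → p0 → p1 → p0 → p1 → p0 → p3 → p1  → end p1, accepted
w3: p3 → p2 → p3 → p2 → p3 → p1 → p0 → p1 → p0 → p1 → p1 → p0 → p3 → p2 → p0  → end p0, rejected

2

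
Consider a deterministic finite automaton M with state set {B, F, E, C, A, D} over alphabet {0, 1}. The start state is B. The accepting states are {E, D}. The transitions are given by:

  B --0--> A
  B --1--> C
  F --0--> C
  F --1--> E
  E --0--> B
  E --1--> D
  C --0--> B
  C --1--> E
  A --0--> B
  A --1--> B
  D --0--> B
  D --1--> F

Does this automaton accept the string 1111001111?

No

start at B
read '1': B → C
read '1': C → E
read '1': E → D
read '1': D → F
read '0': F → C
read '0': C → B
read '1': B → C
read '1': C → E
read '1': E → D
read '1': D → F
End state F is not accepting.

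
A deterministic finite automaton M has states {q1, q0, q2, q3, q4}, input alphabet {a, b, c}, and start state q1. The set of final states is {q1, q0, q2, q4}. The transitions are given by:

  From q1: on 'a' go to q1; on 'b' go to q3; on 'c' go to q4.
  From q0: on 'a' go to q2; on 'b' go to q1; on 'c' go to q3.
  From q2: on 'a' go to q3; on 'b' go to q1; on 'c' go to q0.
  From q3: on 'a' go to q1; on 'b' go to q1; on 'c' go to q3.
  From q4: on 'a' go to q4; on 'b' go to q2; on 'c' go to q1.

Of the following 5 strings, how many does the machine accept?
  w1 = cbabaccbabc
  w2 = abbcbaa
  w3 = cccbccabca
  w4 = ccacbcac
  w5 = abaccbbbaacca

4

w1: q1 → q4 → q2 → q3 → q1 → q1 → q4 → q1 → q3 → q1 → q3 → q3  → end q3, rejected
w2: q1 → q1 → q3 → q1 → q4 → q2 → q3 → q1  → end q1, accepted
w3: q1 → q4 → q1 → q4 → q2 → q0 → q3 → q1 → q3 → q3 → q1  → end q1, accepted
w4: q1 → q4 → q1 → q1 → q4 → q2 → q0 → q2 → q0  → end q0, accepted
w5: q1 → q1 → q3 → q1 → q4 → q1 → q3 → q1 → q3 → q1 → q1 → q4 → q1 → q1  → end q1, accepted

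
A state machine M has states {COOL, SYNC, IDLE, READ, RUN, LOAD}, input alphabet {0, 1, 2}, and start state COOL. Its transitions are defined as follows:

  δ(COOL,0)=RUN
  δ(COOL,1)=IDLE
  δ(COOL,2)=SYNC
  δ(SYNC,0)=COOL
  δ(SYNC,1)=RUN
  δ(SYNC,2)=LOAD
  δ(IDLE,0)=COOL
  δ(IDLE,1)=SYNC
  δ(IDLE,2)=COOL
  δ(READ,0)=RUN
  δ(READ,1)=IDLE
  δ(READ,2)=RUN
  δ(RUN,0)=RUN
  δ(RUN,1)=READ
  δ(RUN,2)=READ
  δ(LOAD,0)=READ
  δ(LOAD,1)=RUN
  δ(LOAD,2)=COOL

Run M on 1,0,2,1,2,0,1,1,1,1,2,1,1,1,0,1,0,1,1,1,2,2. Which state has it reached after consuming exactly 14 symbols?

Trace: COOL -1-> IDLE -0-> COOL -2-> SYNC -1-> RUN -2-> READ -0-> RUN -1-> READ -1-> IDLE -1-> SYNC -1-> RUN -2-> READ -1-> IDLE -1-> SYNC -1-> RUN
After 14 symbols: RUN.

RUN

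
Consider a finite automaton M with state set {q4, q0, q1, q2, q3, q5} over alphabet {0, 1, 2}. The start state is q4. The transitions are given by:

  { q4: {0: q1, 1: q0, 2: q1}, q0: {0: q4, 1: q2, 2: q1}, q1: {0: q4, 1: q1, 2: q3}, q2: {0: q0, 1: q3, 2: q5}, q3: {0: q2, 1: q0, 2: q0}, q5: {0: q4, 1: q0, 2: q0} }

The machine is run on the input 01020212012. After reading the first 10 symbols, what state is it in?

q3

Trace: q4 -0-> q1 -1-> q1 -0-> q4 -2-> q1 -0-> q4 -2-> q1 -1-> q1 -2-> q3 -0-> q2 -1-> q3
After 10 symbols: q3.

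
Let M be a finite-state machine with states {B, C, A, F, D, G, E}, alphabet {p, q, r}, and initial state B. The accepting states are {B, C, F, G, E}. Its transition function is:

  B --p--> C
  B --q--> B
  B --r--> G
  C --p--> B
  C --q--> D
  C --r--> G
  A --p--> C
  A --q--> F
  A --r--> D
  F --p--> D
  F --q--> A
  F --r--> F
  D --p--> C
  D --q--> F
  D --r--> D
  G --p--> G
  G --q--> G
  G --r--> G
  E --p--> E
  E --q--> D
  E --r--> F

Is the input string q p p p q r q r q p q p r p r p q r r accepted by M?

Yes

Trace: B -q-> B -p-> C -p-> B -p-> C -q-> D -r-> D -q-> F -r-> F -q-> A -p-> C -q-> D -p-> C -r-> G -p-> G -r-> G -p-> G -q-> G -r-> G -r-> G
End state G is accepting.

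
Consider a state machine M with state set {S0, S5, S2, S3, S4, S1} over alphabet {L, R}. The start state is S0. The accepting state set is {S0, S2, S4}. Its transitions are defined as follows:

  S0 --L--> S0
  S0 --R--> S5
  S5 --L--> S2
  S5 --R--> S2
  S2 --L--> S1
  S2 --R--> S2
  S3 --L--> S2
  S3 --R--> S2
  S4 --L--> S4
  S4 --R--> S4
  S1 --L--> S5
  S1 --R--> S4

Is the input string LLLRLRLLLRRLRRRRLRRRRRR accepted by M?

Yes

Trace: S0 -L-> S0 -L-> S0 -L-> S0 -R-> S5 -L-> S2 -R-> S2 -L-> S1 -L-> S5 -L-> S2 -R-> S2 -R-> S2 -L-> S1 -R-> S4 -R-> S4 -R-> S4 -R-> S4 -L-> S4 -R-> S4 -R-> S4 -R-> S4 -R-> S4 -R-> S4 -R-> S4
End state S4 is accepting.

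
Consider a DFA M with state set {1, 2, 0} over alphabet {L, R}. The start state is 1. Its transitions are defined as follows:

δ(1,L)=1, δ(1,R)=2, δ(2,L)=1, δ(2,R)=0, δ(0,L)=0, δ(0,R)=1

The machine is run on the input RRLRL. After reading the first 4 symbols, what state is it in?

start at 1
read 'R': 1 → 2
read 'R': 2 → 0
read 'L': 0 → 0
read 'R': 0 → 1
After 4 symbols: 1.

1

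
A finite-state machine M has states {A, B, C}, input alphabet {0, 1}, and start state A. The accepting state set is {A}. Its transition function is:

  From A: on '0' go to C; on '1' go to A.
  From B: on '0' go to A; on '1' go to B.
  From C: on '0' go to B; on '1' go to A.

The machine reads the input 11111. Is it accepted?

Yes

start at A
read '1': A → A
read '1': A → A
read '1': A → A
read '1': A → A
read '1': A → A
End state A is accepting.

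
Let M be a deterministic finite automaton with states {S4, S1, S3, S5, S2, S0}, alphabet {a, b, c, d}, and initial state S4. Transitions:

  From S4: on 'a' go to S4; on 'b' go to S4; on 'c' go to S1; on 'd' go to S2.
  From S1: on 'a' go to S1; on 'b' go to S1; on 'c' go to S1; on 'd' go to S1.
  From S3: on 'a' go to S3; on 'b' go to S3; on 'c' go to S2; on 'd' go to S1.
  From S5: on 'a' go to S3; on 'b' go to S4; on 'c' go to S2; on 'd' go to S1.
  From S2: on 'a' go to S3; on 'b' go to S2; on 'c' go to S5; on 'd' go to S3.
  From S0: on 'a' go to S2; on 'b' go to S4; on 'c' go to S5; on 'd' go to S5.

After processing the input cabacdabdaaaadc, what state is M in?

S1

start at S4
read 'c': S4 → S1
read 'a': S1 → S1
read 'b': S1 → S1
read 'a': S1 → S1
read 'c': S1 → S1
read 'd': S1 → S1
read 'a': S1 → S1
read 'b': S1 → S1
read 'd': S1 → S1
read 'a': S1 → S1
read 'a': S1 → S1
read 'a': S1 → S1
read 'a': S1 → S1
read 'd': S1 → S1
read 'c': S1 → S1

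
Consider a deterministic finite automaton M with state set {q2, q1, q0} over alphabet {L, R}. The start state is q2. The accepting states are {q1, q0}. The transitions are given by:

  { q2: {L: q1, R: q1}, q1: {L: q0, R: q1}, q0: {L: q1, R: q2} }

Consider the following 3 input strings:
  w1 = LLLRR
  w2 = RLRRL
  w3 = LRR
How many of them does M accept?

w1: q2 → q1 → q0 → q1 → q1 → q1  → end q1, accepted
w2: q2 → q1 → q0 → q2 → q1 → q0  → end q0, accepted
w3: q2 → q1 → q1 → q1  → end q1, accepted

3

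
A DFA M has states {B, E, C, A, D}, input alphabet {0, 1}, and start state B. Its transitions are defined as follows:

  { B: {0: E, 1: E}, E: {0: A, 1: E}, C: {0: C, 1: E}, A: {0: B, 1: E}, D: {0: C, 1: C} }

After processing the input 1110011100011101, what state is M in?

E

Trace: B -1-> E -1-> E -1-> E -0-> A -0-> B -1-> E -1-> E -1-> E -0-> A -0-> B -0-> E -1-> E -1-> E -1-> E -0-> A -1-> E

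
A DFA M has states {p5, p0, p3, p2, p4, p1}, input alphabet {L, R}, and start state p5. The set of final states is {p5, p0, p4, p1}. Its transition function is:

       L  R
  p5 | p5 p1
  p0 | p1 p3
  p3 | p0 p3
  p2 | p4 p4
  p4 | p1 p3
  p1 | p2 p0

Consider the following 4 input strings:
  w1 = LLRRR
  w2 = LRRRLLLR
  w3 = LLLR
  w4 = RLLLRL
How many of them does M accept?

w1:
  start at p5
  read 'L': p5 → p5
  read 'L': p5 → p5
  read 'R': p5 → p1
  read 'R': p1 → p0
  read 'R': p0 → p3
  end p3, rejected
w2:
  start at p5
  read 'L': p5 → p5
  read 'R': p5 → p1
  read 'R': p1 → p0
  read 'R': p0 → p3
  read 'L': p3 → p0
  read 'L': p0 → p1
  read 'L': p1 → p2
  read 'R': p2 → p4
  end p4, accepted
w3:
  start at p5
  read 'L': p5 → p5
  read 'L': p5 → p5
  read 'L': p5 → p5
  read 'R': p5 → p1
  end p1, accepted
w4:
  start at p5
  read 'R': p5 → p1
  read 'L': p1 → p2
  read 'L': p2 → p4
  read 'L': p4 → p1
  read 'R': p1 → p0
  read 'L': p0 → p1
  end p1, accepted

3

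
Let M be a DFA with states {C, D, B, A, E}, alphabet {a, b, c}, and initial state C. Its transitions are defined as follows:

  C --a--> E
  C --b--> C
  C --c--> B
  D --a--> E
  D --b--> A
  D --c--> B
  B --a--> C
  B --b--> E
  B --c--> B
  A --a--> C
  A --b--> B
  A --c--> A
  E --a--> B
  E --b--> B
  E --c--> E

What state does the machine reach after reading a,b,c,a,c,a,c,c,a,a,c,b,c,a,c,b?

E

C → E → B → B → C → B → C → B → B → C → E → E → B → B → C → B → E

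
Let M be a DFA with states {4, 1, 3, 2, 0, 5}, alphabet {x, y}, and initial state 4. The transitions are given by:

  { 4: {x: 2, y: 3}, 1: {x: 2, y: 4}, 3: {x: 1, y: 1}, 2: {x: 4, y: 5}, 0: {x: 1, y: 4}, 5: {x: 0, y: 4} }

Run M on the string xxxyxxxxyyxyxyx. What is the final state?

start at 4
read 'x': 4 → 2
read 'x': 2 → 4
read 'x': 4 → 2
read 'y': 2 → 5
read 'x': 5 → 0
read 'x': 0 → 1
read 'x': 1 → 2
read 'x': 2 → 4
read 'y': 4 → 3
read 'y': 3 → 1
read 'x': 1 → 2
read 'y': 2 → 5
read 'x': 5 → 0
read 'y': 0 → 4
read 'x': 4 → 2

2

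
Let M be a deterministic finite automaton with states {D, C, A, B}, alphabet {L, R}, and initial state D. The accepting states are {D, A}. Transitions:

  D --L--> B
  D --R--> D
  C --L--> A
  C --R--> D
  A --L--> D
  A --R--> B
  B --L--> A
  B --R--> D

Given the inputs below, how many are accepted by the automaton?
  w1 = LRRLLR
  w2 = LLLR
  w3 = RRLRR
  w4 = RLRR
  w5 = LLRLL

4

w1:
  start at D
  read 'L': D → B
  read 'R': B → D
  read 'R': D → D
  read 'L': D → B
  read 'L': B → A
  read 'R': A → B
  end B, rejected
w2:
  start at D
  read 'L': D → B
  read 'L': B → A
  read 'L': A → D
  read 'R': D → D
  end D, accepted
w3:
  start at D
  read 'R': D → D
  read 'R': D → D
  read 'L': D → B
  read 'R': B → D
  read 'R': D → D
  end D, accepted
w4:
  start at D
  read 'R': D → D
  read 'L': D → B
  read 'R': B → D
  read 'R': D → D
  end D, accepted
w5:
  start at D
  read 'L': D → B
  read 'L': B → A
  read 'R': A → B
  read 'L': B → A
  read 'L': A → D
  end D, accepted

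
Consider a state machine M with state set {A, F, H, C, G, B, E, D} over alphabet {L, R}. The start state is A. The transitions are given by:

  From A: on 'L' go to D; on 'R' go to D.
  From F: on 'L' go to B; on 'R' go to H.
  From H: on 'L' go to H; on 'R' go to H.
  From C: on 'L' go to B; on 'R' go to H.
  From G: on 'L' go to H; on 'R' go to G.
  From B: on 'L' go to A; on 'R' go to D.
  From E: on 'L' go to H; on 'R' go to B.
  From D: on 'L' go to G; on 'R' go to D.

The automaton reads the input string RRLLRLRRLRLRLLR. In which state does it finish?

H

A → D → D → G → H → H → H → H → H → H → H → H → H → H → H → H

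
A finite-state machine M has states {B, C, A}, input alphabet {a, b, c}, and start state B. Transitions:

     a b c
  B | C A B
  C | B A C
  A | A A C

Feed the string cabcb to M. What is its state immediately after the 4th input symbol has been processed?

C

start at B
read 'c': B → B
read 'a': B → C
read 'b': C → A
read 'c': A → C
After 4 symbols: C.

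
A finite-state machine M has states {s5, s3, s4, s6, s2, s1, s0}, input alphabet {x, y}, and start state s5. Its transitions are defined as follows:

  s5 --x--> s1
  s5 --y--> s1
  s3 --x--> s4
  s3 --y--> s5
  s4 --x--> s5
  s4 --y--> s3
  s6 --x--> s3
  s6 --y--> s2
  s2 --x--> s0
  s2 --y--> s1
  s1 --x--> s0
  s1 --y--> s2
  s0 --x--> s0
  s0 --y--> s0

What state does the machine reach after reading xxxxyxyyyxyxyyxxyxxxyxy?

s5 → s1 → s0 → s0 → s0 → s0 → s0 → s0 → s0 → s0 → s0 → s0 → s0 → s0 → s0 → s0 → s0 → s0 → s0 → s0 → s0 → s0 → s0 → s0

s0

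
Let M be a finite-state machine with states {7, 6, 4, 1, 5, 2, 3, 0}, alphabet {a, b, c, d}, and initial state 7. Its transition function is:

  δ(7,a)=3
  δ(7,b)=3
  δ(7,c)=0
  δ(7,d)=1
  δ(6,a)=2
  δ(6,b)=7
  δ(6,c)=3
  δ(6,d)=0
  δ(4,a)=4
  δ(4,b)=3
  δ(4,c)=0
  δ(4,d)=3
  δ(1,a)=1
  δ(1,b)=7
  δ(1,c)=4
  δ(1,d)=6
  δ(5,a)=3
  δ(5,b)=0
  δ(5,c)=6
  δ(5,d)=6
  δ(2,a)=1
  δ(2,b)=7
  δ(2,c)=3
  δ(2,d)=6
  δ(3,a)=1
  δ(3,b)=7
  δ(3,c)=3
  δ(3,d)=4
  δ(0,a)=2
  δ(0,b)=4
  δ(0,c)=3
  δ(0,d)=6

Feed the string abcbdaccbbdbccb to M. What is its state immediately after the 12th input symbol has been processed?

start at 7
read 'a': 7 → 3
read 'b': 3 → 7
read 'c': 7 → 0
read 'b': 0 → 4
read 'd': 4 → 3
read 'a': 3 → 1
read 'c': 1 → 4
read 'c': 4 → 0
read 'b': 0 → 4
read 'b': 4 → 3
read 'd': 3 → 4
read 'b': 4 → 3
After 12 symbols: 3.

3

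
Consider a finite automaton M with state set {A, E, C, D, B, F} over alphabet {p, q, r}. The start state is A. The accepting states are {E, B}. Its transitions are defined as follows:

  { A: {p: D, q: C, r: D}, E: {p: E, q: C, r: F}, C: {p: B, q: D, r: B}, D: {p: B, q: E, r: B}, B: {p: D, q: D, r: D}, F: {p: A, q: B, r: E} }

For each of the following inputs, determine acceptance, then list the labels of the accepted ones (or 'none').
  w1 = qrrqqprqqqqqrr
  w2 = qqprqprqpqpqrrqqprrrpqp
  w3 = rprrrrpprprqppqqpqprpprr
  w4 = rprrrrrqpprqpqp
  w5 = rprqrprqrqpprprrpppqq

w2, w4

w1:
  start at A
  read 'q': A → C
  read 'r': C → B
  read 'r': B → D
  read 'q': D → E
  read 'q': E → C
  read 'p': C → B
  read 'r': B → D
  read 'q': D → E
  read 'q': E → C
  read 'q': C → D
  read 'q': D → E
  read 'q': E → C
  read 'r': C → B
  read 'r': B → D
  end D, rejected
w2:
  start at A
  read 'q': A → C
  read 'q': C → D
  read 'p': D → B
  read 'r': B → D
  read 'q': D → E
  read 'p': E → E
  read 'r': E → F
  read 'q': F → B
  read 'p': B → D
  read 'q': D → E
  read 'p': E → E
  read 'q': E → C
  read 'r': C → B
  read 'r': B → D
  read 'q': D → E
  read 'q': E → C
  read 'p': C → B
  read 'r': B → D
  read 'r': D → B
  read 'r': B → D
  read 'p': D → B
  read 'q': B → D
  read 'p': D → B
  end B, accepted
w3:
  start at A
  read 'r': A → D
  read 'p': D → B
  read 'r': B → D
  read 'r': D → B
  read 'r': B → D
  read 'r': D → B
  read 'p': B → D
  read 'p': D → B
  read 'r': B → D
  read 'p': D → B
  read 'r': B → D
  read 'q': D → E
  read 'p': E → E
  read 'p': E → E
  read 'q': E → C
  read 'q': C → D
  read 'p': D → B
  read 'q': B → D
  read 'p': D → B
  read 'r': B → D
  read 'p': D → B
  read 'p': B → D
  read 'r': D → B
  read 'r': B → D
  end D, rejected
w4:
  start at A
  read 'r': A → D
  read 'p': D → B
  read 'r': B → D
  read 'r': D → B
  read 'r': B → D
  read 'r': D → B
  read 'r': B → D
  read 'q': D → E
  read 'p': E → E
  read 'p': E → E
  read 'r': E → F
  read 'q': F → B
  read 'p': B → D
  read 'q': D → E
  read 'p': E → E
  end E, accepted
w5:
  start at A
  read 'r': A → D
  read 'p': D → B
  read 'r': B → D
  read 'q': D → E
  read 'r': E → F
  read 'p': F → A
  read 'r': A → D
  read 'q': D → E
  read 'r': E → F
  read 'q': F → B
  read 'p': B → D
  read 'p': D → B
  read 'r': B → D
  read 'p': D → B
  read 'r': B → D
  read 'r': D → B
  read 'p': B → D
  read 'p': D → B
  read 'p': B → D
  read 'q': D → E
  read 'q': E → C
  end C, rejected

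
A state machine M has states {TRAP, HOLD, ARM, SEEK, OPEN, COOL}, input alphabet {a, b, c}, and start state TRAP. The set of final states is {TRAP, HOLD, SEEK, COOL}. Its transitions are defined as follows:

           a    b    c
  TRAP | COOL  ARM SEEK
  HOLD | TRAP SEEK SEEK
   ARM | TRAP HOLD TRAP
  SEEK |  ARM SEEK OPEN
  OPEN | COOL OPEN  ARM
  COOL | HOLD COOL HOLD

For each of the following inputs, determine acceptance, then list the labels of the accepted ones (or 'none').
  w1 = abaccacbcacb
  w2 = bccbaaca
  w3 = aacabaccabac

w1, w3

w1: Trace: TRAP -a-> COOL -b-> COOL -a-> HOLD -c-> SEEK -c-> OPEN -a-> COOL -c-> HOLD -b-> SEEK -c-> OPEN -a-> COOL -c-> HOLD -b-> SEEK  → end SEEK, accepted
w2: Trace: TRAP -b-> ARM -c-> TRAP -c-> SEEK -b-> SEEK -a-> ARM -a-> TRAP -c-> SEEK -a-> ARM  → end ARM, rejected
w3: Trace: TRAP -a-> COOL -a-> HOLD -c-> SEEK -a-> ARM -b-> HOLD -a-> TRAP -c-> SEEK -c-> OPEN -a-> COOL -b-> COOL -a-> HOLD -c-> SEEK  → end SEEK, accepted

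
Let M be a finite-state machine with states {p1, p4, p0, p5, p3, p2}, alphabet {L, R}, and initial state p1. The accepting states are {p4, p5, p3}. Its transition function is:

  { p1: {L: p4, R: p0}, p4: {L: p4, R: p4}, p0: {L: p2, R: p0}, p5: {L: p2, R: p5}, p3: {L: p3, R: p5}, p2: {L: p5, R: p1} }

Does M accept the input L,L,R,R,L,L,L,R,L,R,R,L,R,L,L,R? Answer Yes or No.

Yes

p1 → p4 → p4 → p4 → p4 → p4 → p4 → p4 → p4 → p4 → p4 → p4 → p4 → p4 → p4 → p4 → p4
End state p4 is accepting.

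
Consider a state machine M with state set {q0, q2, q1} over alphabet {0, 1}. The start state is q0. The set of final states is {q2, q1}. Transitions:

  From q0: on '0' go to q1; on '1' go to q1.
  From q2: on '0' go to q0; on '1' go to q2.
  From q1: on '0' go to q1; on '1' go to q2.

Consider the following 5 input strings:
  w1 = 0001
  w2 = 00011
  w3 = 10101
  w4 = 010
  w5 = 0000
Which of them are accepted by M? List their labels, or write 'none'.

w1, w2, w3, w5

w1:
  start at q0
  read '0': q0 → q1
  read '0': q1 → q1
  read '0': q1 → q1
  read '1': q1 → q2
  end q2, accepted
w2:
  start at q0
  read '0': q0 → q1
  read '0': q1 → q1
  read '0': q1 → q1
  read '1': q1 → q2
  read '1': q2 → q2
  end q2, accepted
w3:
  start at q0
  read '1': q0 → q1
  read '0': q1 → q1
  read '1': q1 → q2
  read '0': q2 → q0
  read '1': q0 → q1
  end q1, accepted
w4:
  start at q0
  read '0': q0 → q1
  read '1': q1 → q2
  read '0': q2 → q0
  end q0, rejected
w5:
  start at q0
  read '0': q0 → q1
  read '0': q1 → q1
  read '0': q1 → q1
  read '0': q1 → q1
  end q1, accepted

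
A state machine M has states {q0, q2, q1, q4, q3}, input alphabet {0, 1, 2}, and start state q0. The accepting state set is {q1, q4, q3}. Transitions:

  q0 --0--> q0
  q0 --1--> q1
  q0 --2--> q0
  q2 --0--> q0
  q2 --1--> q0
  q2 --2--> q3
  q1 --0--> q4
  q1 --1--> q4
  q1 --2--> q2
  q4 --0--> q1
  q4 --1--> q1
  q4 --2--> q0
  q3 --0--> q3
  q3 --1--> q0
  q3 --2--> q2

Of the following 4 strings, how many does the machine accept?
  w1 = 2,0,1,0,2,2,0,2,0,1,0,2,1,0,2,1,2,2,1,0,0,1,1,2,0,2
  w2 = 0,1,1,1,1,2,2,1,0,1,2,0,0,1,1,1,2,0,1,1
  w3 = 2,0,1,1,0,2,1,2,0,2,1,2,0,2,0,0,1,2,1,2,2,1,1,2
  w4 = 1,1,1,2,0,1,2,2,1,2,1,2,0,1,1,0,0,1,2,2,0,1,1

w1: q0 → q0 → q0 → q1 → q4 → q0 → q0 → q0 → q0 → q0 → q1 → q4 → q0 → q1 → q4 → q0 → q1 → q2 → q3 → q0 → q0 → q0 → q1 → q4 → q0 → q0 → q0  → end q0, rejected
w2: q0 → q0 → q1 → q4 → q1 → q4 → q0 → q0 → q1 → q4 → q1 → q2 → q0 → q0 → q1 → q4 → q1 → q2 → q0 → q1 → q4  → end q4, accepted
w3: q0 → q0 → q0 → q1 → q4 → q1 → q2 → q0 → q0 → q0 → q0 → q1 → q2 → q0 → q0 → q0 → q0 → q1 → q2 → q0 → q0 → q0 → q1 → q4 → q0  → end q0, rejected
w4: q0 → q1 → q4 → q1 → q2 → q0 → q1 → q2 → q3 → q0 → q0 → q1 → q2 → q0 → q1 → q4 → q1 → q4 → q1 → q2 → q3 → q3 → q0 → q1  → end q1, accepted

2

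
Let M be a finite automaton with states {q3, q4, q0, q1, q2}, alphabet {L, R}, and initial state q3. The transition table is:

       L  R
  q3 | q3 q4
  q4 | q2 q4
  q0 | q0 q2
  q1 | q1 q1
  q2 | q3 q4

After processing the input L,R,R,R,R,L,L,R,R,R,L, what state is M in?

Trace: q3 -L-> q3 -R-> q4 -R-> q4 -R-> q4 -R-> q4 -L-> q2 -L-> q3 -R-> q4 -R-> q4 -R-> q4 -L-> q2

q2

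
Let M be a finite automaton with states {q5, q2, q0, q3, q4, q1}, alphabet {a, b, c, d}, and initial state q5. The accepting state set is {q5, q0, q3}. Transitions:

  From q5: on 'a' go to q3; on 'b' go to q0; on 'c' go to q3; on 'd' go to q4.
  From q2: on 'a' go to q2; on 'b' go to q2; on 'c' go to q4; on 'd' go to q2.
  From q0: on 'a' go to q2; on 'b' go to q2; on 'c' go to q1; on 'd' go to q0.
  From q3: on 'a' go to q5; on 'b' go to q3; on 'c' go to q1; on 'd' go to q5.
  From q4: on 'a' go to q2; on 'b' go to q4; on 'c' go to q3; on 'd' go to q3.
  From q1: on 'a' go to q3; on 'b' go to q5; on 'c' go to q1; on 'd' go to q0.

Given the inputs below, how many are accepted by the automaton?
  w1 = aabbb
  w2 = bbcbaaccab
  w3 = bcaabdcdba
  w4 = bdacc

w1:
  start at q5
  read 'a': q5 → q3
  read 'a': q3 → q5
  read 'b': q5 → q0
  read 'b': q0 → q2
  read 'b': q2 → q2
  end q2, rejected
w2:
  start at q5
  read 'b': q5 → q0
  read 'b': q0 → q2
  read 'c': q2 → q4
  read 'b': q4 → q4
  read 'a': q4 → q2
  read 'a': q2 → q2
  read 'c': q2 → q4
  read 'c': q4 → q3
  read 'a': q3 → q5
  read 'b': q5 → q0
  end q0, accepted
w3:
  start at q5
  read 'b': q5 → q0
  read 'c': q0 → q1
  read 'a': q1 → q3
  read 'a': q3 → q5
  read 'b': q5 → q0
  read 'd': q0 → q0
  read 'c': q0 → q1
  read 'd': q1 → q0
  read 'b': q0 → q2
  read 'a': q2 → q2
  end q2, rejected
w4:
  start at q5
  read 'b': q5 → q0
  read 'd': q0 → q0
  read 'a': q0 → q2
  read 'c': q2 → q4
  read 'c': q4 → q3
  end q3, accepted

2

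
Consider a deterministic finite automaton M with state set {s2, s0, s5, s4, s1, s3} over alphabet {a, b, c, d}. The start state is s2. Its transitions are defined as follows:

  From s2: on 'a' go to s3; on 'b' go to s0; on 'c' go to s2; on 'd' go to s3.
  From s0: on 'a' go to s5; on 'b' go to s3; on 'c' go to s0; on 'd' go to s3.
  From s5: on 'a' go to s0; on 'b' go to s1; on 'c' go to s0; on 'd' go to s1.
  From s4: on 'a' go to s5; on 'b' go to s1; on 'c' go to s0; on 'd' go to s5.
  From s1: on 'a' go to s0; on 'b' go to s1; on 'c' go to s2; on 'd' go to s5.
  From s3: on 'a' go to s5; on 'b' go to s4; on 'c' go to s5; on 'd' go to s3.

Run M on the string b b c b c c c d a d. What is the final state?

Trace: s2 -b-> s0 -b-> s3 -c-> s5 -b-> s1 -c-> s2 -c-> s2 -c-> s2 -d-> s3 -a-> s5 -d-> s1

s1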